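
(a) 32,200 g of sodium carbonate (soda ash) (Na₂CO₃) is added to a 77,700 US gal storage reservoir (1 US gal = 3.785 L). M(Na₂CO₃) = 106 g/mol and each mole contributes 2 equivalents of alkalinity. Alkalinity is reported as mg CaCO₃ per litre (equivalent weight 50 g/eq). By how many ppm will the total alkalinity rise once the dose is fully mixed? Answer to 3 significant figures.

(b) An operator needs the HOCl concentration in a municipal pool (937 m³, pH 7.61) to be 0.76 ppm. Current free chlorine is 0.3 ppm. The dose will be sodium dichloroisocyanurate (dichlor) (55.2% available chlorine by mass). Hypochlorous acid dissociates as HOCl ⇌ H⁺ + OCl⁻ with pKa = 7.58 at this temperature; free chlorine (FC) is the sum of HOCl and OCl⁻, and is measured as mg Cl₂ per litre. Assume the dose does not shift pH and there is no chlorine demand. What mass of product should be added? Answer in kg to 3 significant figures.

(a) Volume: 77,700 US gal × 3.785 L/gal = 294,094 L.
(a) Moles of Na₂CO₃: 32,200 g ÷ 106 g/mol = 303.8 mol → 607.5 eq of alkalinity.
(a) As CaCO₃: 607.5 eq × 50 g/eq = 30,380 g.
(a) Rise: 30,380 g / 294,094 L × 1000 = 103.3 mg/L.

(b) Volume: 937 m³ = 937,000 L.
(b) [OCl⁻]/[HOCl] = 10^(pH − pKa) = 10^(7.61 − 7.58) = 1.072; fraction as HOCl = 1/(1 + 1.072) = 0.4827.
(b) Free chlorine required for 0.76 ppm HOCl: 0.76 / 0.4827 = 1.574 ppm.
(b) FC to add: 1.574 − 0.3 = 1.274 mg/L as Cl₂.
(b) Cl₂ equivalent: 1.274 mg/L × 937,000 L = 1194 g.
(b) Product at 55.2% available Cl: 1194 / 0.552 = 2163 g.

(a) 103 ppm; (b) 2.16 kg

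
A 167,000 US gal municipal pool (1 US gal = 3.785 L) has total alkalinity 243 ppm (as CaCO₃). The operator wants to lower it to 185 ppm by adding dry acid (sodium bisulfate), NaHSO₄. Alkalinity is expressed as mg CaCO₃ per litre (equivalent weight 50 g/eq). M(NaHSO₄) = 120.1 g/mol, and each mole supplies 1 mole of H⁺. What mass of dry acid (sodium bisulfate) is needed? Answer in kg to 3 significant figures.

88.1 kg

Volume: 167,000 US gal × 3.785 L/gal = 632,095 L.
Alkalinity to neutralize: (243 − 185) = 58 mg/L as CaCO₃ × 632,095 L = 36,660 g as CaCO₃.
Equivalents of H⁺ required: 36,660 ÷ 50 g/eq = 733.2 eq = 733.2 mol NaHSO₄.
Mass of NaHSO₄: 733.2 × 120.1 = 88,060 g.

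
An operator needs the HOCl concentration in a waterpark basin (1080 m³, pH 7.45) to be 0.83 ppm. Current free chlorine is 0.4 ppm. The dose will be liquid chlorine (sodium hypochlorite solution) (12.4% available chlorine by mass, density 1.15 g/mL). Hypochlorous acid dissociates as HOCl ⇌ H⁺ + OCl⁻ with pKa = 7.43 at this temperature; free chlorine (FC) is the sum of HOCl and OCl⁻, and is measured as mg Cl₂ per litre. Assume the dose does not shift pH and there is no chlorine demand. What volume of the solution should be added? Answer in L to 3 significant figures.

9.84 L

Volume: 1080 m³ = 1,080,000 L.
[OCl⁻]/[HOCl] = 10^(pH − pKa) = 10^(7.45 − 7.43) = 1.047; fraction as HOCl = 1/(1 + 1.047) = 0.4885.
Free chlorine required for 0.83 ppm HOCl: 0.83 / 0.4885 = 1.699 ppm.
FC to add: 1.699 − 0.4 = 1.299 mg/L as Cl₂.
Cl₂ equivalent: 1.299 mg/L × 1,080,000 L = 1403 g.
Product at 12.4% available Cl: 1403 / 0.124 = 11,310 g.
Volume: 11,310 g ÷ 1.15 g/mL = 9839 mL.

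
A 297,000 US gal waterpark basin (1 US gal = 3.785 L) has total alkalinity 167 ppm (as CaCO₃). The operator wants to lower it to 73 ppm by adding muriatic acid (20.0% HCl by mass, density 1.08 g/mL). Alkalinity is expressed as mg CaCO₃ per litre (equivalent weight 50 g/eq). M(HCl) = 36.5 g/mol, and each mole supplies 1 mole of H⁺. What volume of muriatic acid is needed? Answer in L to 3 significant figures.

Volume: 297,000 US gal × 3.785 L/gal = 1,124,145 L.
Alkalinity to neutralize: (167 − 73) = 94 mg/L as CaCO₃ × 1,124,145 L = 105,700 g as CaCO₃.
Equivalents of H⁺ required: 105,700 ÷ 50 g/eq = 2113 eq = 2113 mol HCl.
Mass of HCl: 2113 × 36.5 = 77,140 g.
Mass of 20.0% solution: 77,140 / 0.2 = 385,700 g.
Volume: 385,700 g ÷ 1.08 g/mL = 357,100 mL.

357 L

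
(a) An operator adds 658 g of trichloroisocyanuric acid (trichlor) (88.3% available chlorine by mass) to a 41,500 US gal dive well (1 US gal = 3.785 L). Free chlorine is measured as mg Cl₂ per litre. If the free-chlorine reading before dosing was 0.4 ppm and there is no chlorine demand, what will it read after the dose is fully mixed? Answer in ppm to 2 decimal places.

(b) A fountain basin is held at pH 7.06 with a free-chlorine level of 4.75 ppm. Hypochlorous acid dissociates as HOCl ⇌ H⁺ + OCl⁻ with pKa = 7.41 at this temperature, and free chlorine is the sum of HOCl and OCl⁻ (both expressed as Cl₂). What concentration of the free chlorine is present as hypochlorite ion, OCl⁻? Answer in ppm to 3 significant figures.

(a) Volume: 41,500 US gal × 3.785 L/gal = 157,078 L.
(a) Available chlorine delivered: 658 g × 0.883 = 581 g as Cl₂.
(a) Concentration rise: 581 g / 157,078 L = 3.699 mg/L = 3.70 ppm.
(a) Final FC: 0.4 + 3.70 = 4.10 ppm.

(b) [OCl⁻]/[HOCl] = 10^(pH − pKa) = 10^(7.06 − 7.41) = 10^-0.35 = 0.4467.
(b) Fraction as HOCl = 1 / (1 + 0.4467) = 0.6912.
(b) OCl⁻ = (1 − 0.6912) × 4.75 ppm = 1.467 ppm.

(a) 4.10 ppm; (b) 1.47 ppm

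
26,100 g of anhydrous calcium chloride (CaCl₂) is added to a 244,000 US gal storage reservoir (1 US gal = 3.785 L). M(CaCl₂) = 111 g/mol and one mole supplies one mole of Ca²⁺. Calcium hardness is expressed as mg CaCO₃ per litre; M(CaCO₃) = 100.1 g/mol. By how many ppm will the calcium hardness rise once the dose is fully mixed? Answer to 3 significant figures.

Volume: 244,000 US gal × 3.785 L/gal = 923,540 L.
Moles of Ca²⁺: 26,100 g ÷ 111 g/mol = 235.1 mol.
As CaCO₃: 235.1 mol × 100.1 g/mol = 23,540 g.
Rise: 23,540 g / 923,540 L × 1000 = 25.49 mg/L.

25.5 ppm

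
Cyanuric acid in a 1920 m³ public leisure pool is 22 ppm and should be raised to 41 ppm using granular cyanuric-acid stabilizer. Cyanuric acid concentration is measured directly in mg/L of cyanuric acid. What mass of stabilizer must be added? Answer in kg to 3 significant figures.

Volume: 1920 m³ = 1,920,000 L.
CYA to add: (41 − 22) = 19 mg/L × 1,920,000 L = 36,480 g cyanuric acid.

36.5 kg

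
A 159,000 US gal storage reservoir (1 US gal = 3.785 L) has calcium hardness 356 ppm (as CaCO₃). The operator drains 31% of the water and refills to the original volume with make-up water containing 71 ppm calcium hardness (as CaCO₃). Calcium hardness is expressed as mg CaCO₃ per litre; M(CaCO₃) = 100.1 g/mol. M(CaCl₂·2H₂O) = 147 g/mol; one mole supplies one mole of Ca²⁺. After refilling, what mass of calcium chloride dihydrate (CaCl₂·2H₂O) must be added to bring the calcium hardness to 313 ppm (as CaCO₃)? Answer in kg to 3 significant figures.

40.1 kg

Volume: 159,000 US gal × 3.785 L/gal = 601,815 L.
After draining 31% and refilling: 356 × 0.69 + 71 × 0.31 = 267.65 ppm.
Deficit to target: 313 − 267.65 = 45.35 mg/L.
As CaCO₃: 45.35 mg/L × 601,815 L = 27,290 g; ÷ 100.1 = 272.7 mol Ca²⁺.
Mass: 272.7 × 147 = 40,080 g.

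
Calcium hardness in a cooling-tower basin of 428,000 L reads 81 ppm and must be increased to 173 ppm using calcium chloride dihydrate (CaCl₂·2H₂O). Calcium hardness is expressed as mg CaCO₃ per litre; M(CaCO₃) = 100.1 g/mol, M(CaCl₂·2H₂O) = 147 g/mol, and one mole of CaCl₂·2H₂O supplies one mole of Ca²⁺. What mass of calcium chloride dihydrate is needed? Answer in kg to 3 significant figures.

57.8 kg

Hardness to add: (173 − 81) = 92 mg/L as CaCO₃ × 428,000 L = 39,380 g as CaCO₃.
Moles of Ca²⁺ (1 mol Ca²⁺ ≡ 1 mol CaCO₃): 39,380 / 100.1 g/mol = 393.4 mol.
Mass of CaCl₂·2H₂O: 393.4 × 147 = 57,820 g.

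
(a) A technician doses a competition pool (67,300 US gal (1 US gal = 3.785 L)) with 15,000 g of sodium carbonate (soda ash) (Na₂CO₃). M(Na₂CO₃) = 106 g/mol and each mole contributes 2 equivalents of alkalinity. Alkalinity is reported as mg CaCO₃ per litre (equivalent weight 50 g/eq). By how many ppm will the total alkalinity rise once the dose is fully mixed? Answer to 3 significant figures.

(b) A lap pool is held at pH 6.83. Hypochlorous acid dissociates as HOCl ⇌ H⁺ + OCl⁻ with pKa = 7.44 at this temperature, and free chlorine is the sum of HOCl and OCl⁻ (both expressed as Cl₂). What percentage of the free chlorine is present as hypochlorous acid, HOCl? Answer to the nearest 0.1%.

(a) 55.6 ppm; (b) 80.3%

(a) Volume: 67,300 US gal × 3.785 L/gal = 254,730 L.
(a) Moles of Na₂CO₃: 15,000 g ÷ 106 g/mol = 141.5 mol → 283 eq of alkalinity.
(a) As CaCO₃: 283 eq × 50 g/eq = 14,150 g.
(a) Rise: 14,150 g / 254,730 L × 1000 = 55.55 mg/L.

(b) [OCl⁻]/[HOCl] = 10^(pH − pKa) = 10^(6.83 − 7.44) = 10^-0.61 = 0.2455.
(b) Fraction as HOCl = 1 / (1 + 0.2455) = 0.8029.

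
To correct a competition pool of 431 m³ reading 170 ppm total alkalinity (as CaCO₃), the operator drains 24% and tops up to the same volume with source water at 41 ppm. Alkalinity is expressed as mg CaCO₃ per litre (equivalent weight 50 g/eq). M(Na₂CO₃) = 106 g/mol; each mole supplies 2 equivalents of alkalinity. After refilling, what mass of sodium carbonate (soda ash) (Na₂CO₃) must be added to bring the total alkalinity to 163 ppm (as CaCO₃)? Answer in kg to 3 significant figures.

10.9 kg

Volume: 431 m³ = 431,000 L.
After draining 24% and refilling: 170 × 0.76 + 41 × 0.24 = 139.04 ppm.
Deficit to target: 163 − 139.04 = 23.96 mg/L.
As CaCO₃: 23.96 mg/L × 431,000 L = 10,330 g; ÷ 50 g/eq ÷ 2 = 103.3 mol Na₂CO₃.
Mass: 103.3 × 106 = 10,950 g.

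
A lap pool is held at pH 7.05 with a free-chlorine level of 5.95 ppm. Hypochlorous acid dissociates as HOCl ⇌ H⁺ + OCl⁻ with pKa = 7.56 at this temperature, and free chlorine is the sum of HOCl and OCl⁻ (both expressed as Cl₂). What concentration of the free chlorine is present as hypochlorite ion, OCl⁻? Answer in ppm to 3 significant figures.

1.40 ppm

[OCl⁻]/[HOCl] = 10^(pH − pKa) = 10^(7.05 − 7.56) = 10^-0.51 = 0.309.
Fraction as HOCl = 1 / (1 + 0.309) = 0.7639.
OCl⁻ = (1 − 0.7639) × 5.95 ppm = 1.405 ppm.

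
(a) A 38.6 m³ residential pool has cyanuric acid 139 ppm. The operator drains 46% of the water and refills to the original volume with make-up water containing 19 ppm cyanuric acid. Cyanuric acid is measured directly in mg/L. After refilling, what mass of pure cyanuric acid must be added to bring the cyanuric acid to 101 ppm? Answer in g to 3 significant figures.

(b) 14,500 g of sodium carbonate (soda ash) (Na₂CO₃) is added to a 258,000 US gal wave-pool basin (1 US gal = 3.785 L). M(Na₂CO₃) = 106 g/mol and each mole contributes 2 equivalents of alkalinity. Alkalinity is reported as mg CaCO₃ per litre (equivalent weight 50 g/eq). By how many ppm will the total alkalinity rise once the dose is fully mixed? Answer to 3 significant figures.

(a) 664 g; (b) 14.0 ppm

(a) Volume: 38.6 m³ = 38,600 L.
(a) After draining 46% and refilling: 139 × 0.54 + 19 × 0.46 = 83.8 ppm.
(a) Deficit to target: 101 − 83.8 = 17.2 mg/L.
(a) Mass: 17.2 mg/L × 38,600 L = 663.9 g cyanuric acid.

(b) Volume: 258,000 US gal × 3.785 L/gal = 976,530 L.
(b) Moles of Na₂CO₃: 14,500 g ÷ 106 g/mol = 136.8 mol → 273.6 eq of alkalinity.
(b) As CaCO₃: 273.6 eq × 50 g/eq = 13,680 g.
(b) Rise: 13,680 g / 976,530 L × 1000 = 14.01 mg/L.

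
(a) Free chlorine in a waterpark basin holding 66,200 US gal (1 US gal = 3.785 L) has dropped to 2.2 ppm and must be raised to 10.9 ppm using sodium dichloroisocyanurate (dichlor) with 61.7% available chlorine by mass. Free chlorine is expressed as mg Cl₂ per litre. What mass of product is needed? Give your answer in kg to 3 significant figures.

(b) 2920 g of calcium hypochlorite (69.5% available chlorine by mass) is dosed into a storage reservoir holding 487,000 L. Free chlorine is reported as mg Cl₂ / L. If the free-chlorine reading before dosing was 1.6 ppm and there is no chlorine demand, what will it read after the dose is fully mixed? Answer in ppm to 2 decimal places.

(a) 3.53 kg; (b) 5.77 ppm

(a) Volume: 66,200 US gal × 3.785 L/gal = 250,567 L.
(a) Chlorine deficit: 10.9 − 2.2 = 8.7 ppm = 8.7 mg/L as Cl₂.
(a) Cl₂ equivalent needed: 8.7 mg/L × 250,567 L = 2,180,000 mg = 2180 g.
(a) Product at 61.7% available chlorine: 2180 / 0.617 = 3533 g.

(b) Available chlorine delivered: 2920 g × 0.695 = 2029 g as Cl₂.
(b) Concentration rise: 2029 g / 487,000 L = 4.167 mg/L = 4.17 ppm.
(b) Final FC: 1.6 + 4.17 = 5.77 ppm.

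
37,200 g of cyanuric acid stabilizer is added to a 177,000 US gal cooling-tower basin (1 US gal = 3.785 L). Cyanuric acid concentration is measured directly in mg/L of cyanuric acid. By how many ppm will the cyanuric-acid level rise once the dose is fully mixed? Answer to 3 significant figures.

Volume: 177,000 US gal × 3.785 L/gal = 669,945 L.
Rise: 37,200 g / 669,945 L × 1000 = 55.53 mg/L.

55.5 ppm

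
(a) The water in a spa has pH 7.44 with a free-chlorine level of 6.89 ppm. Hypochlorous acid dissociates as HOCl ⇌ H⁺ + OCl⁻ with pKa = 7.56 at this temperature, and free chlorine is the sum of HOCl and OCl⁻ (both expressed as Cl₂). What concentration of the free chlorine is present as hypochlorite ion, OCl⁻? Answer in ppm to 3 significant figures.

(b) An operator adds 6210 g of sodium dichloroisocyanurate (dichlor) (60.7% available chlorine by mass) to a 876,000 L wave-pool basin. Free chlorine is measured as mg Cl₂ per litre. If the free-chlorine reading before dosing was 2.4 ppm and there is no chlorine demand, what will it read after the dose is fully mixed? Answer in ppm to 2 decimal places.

(a) [OCl⁻]/[HOCl] = 10^(pH − pKa) = 10^(7.44 − 7.56) = 10^-0.12 = 0.7586.
(a) Fraction as HOCl = 1 / (1 + 0.7586) = 0.5686.
(a) OCl⁻ = (1 − 0.5686) × 6.89 ppm = 2.972 ppm.

(b) Available chlorine delivered: 6210 g × 0.607 = 3769 g as Cl₂.
(b) Concentration rise: 3769 g / 876,000 L = 4.303 mg/L = 4.30 ppm.
(b) Final FC: 2.4 + 4.30 = 6.70 ppm.

(a) 2.97 ppm; (b) 6.70 ppm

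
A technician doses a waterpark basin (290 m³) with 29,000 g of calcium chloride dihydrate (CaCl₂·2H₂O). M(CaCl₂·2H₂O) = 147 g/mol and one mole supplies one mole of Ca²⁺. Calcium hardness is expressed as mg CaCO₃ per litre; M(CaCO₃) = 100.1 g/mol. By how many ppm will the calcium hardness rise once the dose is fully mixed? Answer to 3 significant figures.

Volume: 290 m³ = 290,000 L.
Moles of Ca²⁺: 29,000 g ÷ 147 g/mol = 197.3 mol.
As CaCO₃: 197.3 mol × 100.1 g/mol = 19,750 g.
Rise: 19,750 g / 290,000 L × 1000 = 68.1 mg/L.

68.1 ppm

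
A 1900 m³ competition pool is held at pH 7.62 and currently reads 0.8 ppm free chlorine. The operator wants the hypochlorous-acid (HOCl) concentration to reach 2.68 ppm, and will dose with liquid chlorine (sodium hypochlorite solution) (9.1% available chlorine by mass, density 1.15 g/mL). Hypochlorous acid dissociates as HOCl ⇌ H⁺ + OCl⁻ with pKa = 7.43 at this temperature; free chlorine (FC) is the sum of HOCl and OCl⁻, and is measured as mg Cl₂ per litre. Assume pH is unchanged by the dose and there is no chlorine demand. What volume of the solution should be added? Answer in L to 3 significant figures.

Volume: 1900 m³ = 1,900,000 L.
[OCl⁻]/[HOCl] = 10^(pH − pKa) = 10^(7.62 − 7.43) = 1.549; fraction as HOCl = 1/(1 + 1.549) = 0.3923.
Free chlorine required for 2.68 ppm HOCl: 2.68 / 0.3923 = 6.831 ppm.
FC to add: 6.831 − 0.8 = 6.031 mg/L as Cl₂.
Cl₂ equivalent: 6.031 mg/L × 1,900,000 L = 11,460 g.
Product at 9.1% available Cl: 11,460 / 0.091 = 125,900 g.
Volume: 125,900 g ÷ 1.15 g/mL = 109,500 mL.

109 L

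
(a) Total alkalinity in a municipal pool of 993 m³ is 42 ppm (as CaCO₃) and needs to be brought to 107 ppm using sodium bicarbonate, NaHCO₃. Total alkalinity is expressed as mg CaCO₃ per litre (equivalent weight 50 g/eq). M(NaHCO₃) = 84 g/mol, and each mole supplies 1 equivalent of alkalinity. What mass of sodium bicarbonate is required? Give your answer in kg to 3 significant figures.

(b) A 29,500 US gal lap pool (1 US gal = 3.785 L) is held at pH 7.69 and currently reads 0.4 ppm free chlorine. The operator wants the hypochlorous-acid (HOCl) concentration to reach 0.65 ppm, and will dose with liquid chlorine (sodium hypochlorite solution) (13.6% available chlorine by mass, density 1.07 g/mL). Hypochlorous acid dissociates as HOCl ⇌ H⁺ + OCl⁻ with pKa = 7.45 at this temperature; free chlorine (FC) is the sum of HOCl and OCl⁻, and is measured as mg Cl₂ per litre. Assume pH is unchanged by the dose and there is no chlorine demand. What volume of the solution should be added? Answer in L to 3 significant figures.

(a) Volume: 993 m³ = 993,000 L.
(a) Alkalinity to add: (107 − 42) = 65 mg/L as CaCO₃ × 993,000 L = 64,540 g as CaCO₃.
(a) Equivalents: 64,540 g ÷ 50 g/eq = 1291 eq.
(a) NaHCO₃ supplies 1 eq per mole → 1291 mol.
(a) Mass: 1291 mol × 84 g/mol = 108,400 g.

(b) Volume: 29,500 US gal × 3.785 L/gal = 111,658 L.
(b) [OCl⁻]/[HOCl] = 10^(pH − pKa) = 10^(7.69 − 7.45) = 1.738; fraction as HOCl = 1/(1 + 1.738) = 0.3653.
(b) Free chlorine required for 0.65 ppm HOCl: 0.65 / 0.3653 = 1.78 ppm.
(b) FC to add: 1.78 − 0.4 = 1.38 mg/L as Cl₂.
(b) Cl₂ equivalent: 1.38 mg/L × 111,658 L = 154 g.
(b) Product at 13.6% available Cl: 154 / 0.136 = 1133 g.
(b) Volume: 1133 g ÷ 1.07 g/mL = 1059 mL.

(a) 108 kg; (b) 1.06 L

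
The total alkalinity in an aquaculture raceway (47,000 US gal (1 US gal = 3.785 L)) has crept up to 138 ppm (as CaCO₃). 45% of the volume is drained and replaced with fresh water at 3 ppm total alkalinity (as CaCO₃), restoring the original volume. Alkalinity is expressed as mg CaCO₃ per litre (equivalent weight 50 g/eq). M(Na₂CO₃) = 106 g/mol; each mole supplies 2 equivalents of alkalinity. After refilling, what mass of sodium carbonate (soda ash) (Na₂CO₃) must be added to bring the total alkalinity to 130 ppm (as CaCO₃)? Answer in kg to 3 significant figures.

9.95 kg

Volume: 47,000 US gal × 3.785 L/gal = 177,895 L.
After draining 45% and refilling: 138 × 0.55 + 3 × 0.45 = 77.25 ppm.
Deficit to target: 130 − 77.25 = 52.75 mg/L.
As CaCO₃: 52.75 mg/L × 177,895 L = 9384 g; ÷ 50 g/eq ÷ 2 = 93.84 mol Na₂CO₃.
Mass: 93.84 × 106 = 9947 g.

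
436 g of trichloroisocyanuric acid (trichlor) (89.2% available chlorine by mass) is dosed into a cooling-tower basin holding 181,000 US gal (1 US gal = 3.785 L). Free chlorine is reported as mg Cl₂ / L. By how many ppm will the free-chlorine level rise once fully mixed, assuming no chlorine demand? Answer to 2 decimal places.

0.57 ppm

Volume: 181,000 US gal × 3.785 L/gal = 685,085 L.
Available chlorine delivered: 436 g × 0.892 = 388.9 g as Cl₂.
Concentration rise: 388.9 g / 685,085 L = 0.5677 mg/L = 0.57 ppm.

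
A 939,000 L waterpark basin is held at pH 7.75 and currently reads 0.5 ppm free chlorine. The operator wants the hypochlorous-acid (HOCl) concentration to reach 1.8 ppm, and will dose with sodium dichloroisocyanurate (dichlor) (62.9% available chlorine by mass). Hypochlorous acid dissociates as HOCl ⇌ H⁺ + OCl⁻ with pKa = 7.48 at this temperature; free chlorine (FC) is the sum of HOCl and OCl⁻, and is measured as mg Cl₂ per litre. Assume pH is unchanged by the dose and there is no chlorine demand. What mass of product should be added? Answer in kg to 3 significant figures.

6.94 kg

[OCl⁻]/[HOCl] = 10^(pH − pKa) = 10^(7.75 − 7.48) = 1.862; fraction as HOCl = 1/(1 + 1.862) = 0.3494.
Free chlorine required for 1.8 ppm HOCl: 1.8 / 0.3494 = 5.152 ppm.
FC to add: 5.152 − 0.5 = 4.652 mg/L as Cl₂.
Cl₂ equivalent: 4.652 mg/L × 939,000 L = 4368 g.
Product at 62.9% available Cl: 4368 / 0.629 = 6944 g.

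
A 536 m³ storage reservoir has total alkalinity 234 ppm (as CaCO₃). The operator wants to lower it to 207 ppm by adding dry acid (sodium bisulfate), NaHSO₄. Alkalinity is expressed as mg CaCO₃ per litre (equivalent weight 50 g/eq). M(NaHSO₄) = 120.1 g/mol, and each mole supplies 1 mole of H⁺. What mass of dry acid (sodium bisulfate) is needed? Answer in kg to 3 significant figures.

34.8 kg

Volume: 536 m³ = 536,000 L.
Alkalinity to neutralize: (234 − 207) = 27 mg/L as CaCO₃ × 536,000 L = 14,470 g as CaCO₃.
Equivalents of H⁺ required: 14,470 ÷ 50 g/eq = 289.4 eq = 289.4 mol NaHSO₄.
Mass of NaHSO₄: 289.4 × 120.1 = 34,760 g.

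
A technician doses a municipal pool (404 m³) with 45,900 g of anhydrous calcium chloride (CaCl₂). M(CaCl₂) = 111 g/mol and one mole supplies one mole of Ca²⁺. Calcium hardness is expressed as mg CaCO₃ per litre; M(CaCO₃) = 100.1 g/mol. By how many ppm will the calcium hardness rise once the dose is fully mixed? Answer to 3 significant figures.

102 ppm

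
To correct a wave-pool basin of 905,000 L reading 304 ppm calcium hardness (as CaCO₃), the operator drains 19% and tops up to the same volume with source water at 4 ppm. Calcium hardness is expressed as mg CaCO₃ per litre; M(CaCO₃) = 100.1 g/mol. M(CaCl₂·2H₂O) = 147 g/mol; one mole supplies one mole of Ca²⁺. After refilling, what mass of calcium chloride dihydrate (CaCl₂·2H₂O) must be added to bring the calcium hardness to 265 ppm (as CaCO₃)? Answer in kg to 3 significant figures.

23.9 kg

After draining 19% and refilling: 304 × 0.81 + 4 × 0.19 = 247 ppm.
Deficit to target: 265 − 247 = 18 mg/L.
As CaCO₃: 18 mg/L × 905,000 L = 16,290 g; ÷ 100.1 = 162.7 mol Ca²⁺.
Mass: 162.7 × 147 = 23,920 g.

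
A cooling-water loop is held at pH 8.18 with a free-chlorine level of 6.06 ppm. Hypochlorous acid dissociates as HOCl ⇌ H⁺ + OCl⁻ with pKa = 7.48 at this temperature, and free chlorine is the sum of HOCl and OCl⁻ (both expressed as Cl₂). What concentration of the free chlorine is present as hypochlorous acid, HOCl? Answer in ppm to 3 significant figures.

[OCl⁻]/[HOCl] = 10^(pH − pKa) = 10^(8.18 − 7.48) = 10^0.70 = 5.012.
Fraction as HOCl = 1 / (1 + 5.012) = 0.1663.
HOCl = 0.1663 × 6.06 ppm = 1.008 ppm.

1.01 ppm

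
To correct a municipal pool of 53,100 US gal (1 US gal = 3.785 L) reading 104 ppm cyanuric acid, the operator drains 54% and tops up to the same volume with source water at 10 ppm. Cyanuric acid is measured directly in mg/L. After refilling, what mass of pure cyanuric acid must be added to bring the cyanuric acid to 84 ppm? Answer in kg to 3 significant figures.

Volume: 53,100 US gal × 3.785 L/gal = 200,984 L.
After draining 54% and refilling: 104 × 0.46 + 10 × 0.54 = 53.24 ppm.
Deficit to target: 84 − 53.24 = 30.76 mg/L.
Mass: 30.76 mg/L × 200,984 L = 6182 g cyanuric acid.

6.18 kg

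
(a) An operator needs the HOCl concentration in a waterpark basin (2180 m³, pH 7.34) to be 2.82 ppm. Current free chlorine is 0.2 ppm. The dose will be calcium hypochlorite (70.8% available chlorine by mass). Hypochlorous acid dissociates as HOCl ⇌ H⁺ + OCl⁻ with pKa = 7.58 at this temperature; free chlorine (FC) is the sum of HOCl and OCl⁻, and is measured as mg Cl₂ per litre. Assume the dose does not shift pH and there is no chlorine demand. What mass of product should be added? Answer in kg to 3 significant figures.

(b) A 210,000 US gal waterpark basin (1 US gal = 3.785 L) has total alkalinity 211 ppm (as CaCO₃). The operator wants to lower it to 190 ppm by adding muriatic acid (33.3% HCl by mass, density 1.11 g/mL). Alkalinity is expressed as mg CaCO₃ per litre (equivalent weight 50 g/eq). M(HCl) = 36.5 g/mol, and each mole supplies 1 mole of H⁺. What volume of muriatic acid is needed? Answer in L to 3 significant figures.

(a) Volume: 2180 m³ = 2,180,000 L.
(a) [OCl⁻]/[HOCl] = 10^(pH − pKa) = 10^(7.34 − 7.58) = 0.5754; fraction as HOCl = 1/(1 + 0.5754) = 0.6347.
(a) Free chlorine required for 2.82 ppm HOCl: 2.82 / 0.6347 = 4.443 ppm.
(a) FC to add: 4.443 − 0.2 = 4.243 mg/L as Cl₂.
(a) Cl₂ equivalent: 4.243 mg/L × 2,180,000 L = 9249 g.
(a) Product at 70.8% available Cl: 9249 / 0.708 = 13,060 g.

(b) Volume: 210,000 US gal × 3.785 L/gal = 794,850 L.
(b) Alkalinity to neutralize: (211 − 190) = 21 mg/L as CaCO₃ × 794,850 L = 16,690 g as CaCO₃.
(b) Equivalents of H⁺ required: 16,690 ÷ 50 g/eq = 333.8 eq = 333.8 mol HCl.
(b) Mass of HCl: 333.8 × 36.5 = 12,190 g.
(b) Mass of 33.3% solution: 12,190 / 0.333 = 36,590 g.
(b) Volume: 36,590 g ÷ 1.11 g/mL = 32,970 mL.

(a) 13.1 kg; (b) 33.0 L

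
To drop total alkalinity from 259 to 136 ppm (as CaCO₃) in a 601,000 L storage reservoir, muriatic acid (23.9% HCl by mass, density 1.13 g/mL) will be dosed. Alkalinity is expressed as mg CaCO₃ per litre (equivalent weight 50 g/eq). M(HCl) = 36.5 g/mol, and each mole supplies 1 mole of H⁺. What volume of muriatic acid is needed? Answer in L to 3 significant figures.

Alkalinity to neutralize: (259 − 136) = 123 mg/L as CaCO₃ × 601,000 L = 73,920 g as CaCO₃.
Equivalents of H⁺ required: 73,920 ÷ 50 g/eq = 1478 eq = 1478 mol HCl.
Mass of HCl: 1478 × 36.5 = 53,960 g.
Mass of 23.9% solution: 53,960 / 0.239 = 225,800 g.
Volume: 225,800 g ÷ 1.13 g/mL = 199,800 mL.

200 L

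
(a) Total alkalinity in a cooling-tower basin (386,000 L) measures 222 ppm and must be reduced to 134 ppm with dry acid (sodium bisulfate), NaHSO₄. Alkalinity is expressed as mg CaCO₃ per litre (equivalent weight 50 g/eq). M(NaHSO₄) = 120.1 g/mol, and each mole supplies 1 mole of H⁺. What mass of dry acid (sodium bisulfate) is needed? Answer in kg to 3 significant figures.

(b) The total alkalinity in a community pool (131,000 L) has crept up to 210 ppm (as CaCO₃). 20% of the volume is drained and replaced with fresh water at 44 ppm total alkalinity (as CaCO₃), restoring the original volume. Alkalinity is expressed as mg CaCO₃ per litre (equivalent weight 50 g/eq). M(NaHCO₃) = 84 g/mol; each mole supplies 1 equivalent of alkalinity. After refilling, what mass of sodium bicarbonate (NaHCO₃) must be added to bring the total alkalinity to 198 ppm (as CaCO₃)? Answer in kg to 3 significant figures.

(a) Alkalinity to neutralize: (222 − 134) = 88 mg/L as CaCO₃ × 386,000 L = 33,970 g as CaCO₃.
(a) Equivalents of H⁺ required: 33,970 ÷ 50 g/eq = 679.4 eq = 679.4 mol NaHSO₄.
(a) Mass of NaHSO₄: 679.4 × 120.1 = 81,590 g.

(b) After draining 20% and refilling: 210 × 0.80 + 44 × 0.20 = 176.8 ppm.
(b) Deficit to target: 198 − 176.8 = 21.2 mg/L.
(b) As CaCO₃: 21.2 mg/L × 131,000 L = 2777 g; ÷ 50 g/eq ÷ 1 = 55.54 mol NaHCO₃.
(b) Mass: 55.54 × 84 = 4666 g.

(a) 81.6 kg; (b) 4.67 kg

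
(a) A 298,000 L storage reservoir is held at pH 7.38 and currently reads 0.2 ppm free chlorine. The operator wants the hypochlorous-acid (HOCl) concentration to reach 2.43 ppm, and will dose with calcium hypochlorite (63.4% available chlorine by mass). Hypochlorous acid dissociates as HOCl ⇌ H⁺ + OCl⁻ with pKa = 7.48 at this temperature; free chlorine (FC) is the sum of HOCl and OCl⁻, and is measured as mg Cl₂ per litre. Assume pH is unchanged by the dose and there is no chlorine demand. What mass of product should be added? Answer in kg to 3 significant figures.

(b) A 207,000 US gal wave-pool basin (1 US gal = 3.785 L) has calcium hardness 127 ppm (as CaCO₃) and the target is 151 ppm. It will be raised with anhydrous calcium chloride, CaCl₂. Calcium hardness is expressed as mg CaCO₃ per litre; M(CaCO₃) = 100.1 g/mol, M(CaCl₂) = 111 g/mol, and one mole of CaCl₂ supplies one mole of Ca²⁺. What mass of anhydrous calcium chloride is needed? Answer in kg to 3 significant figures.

(a) [OCl⁻]/[HOCl] = 10^(pH − pKa) = 10^(7.38 − 7.48) = 0.7943; fraction as HOCl = 1/(1 + 0.7943) = 0.5573.
(a) Free chlorine required for 2.43 ppm HOCl: 2.43 / 0.5573 = 4.36 ppm.
(a) FC to add: 4.36 − 0.2 = 4.16 mg/L as Cl₂.
(a) Cl₂ equivalent: 4.16 mg/L × 298,000 L = 1240 g.
(a) Product at 63.4% available Cl: 1240 / 0.634 = 1955 g.

(b) Volume: 207,000 US gal × 3.785 L/gal = 783,495 L.
(b) Hardness to add: (151 − 127) = 24 mg/L as CaCO₃ × 783,495 L = 18,800 g as CaCO₃.
(b) Moles of Ca²⁺ (1 mol Ca²⁺ ≡ 1 mol CaCO₃): 18,800 / 100.1 g/mol = 187.9 mol.
(b) Mass of CaCl₂: 187.9 × 111 = 20,850 g.

(a) 1.96 kg; (b) 20.9 kg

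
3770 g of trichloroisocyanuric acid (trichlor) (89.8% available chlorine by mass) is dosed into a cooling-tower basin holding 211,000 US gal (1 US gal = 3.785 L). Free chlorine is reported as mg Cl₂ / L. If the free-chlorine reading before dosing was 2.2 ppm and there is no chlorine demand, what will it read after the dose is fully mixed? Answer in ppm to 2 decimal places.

Volume: 211,000 US gal × 3.785 L/gal = 798,635 L.
Available chlorine delivered: 3770 g × 0.898 = 3385 g as Cl₂.
Concentration rise: 3385 g / 798,635 L = 4.239 mg/L = 4.24 ppm.
Final FC: 2.2 + 4.24 = 6.44 ppm.

6.44 ppm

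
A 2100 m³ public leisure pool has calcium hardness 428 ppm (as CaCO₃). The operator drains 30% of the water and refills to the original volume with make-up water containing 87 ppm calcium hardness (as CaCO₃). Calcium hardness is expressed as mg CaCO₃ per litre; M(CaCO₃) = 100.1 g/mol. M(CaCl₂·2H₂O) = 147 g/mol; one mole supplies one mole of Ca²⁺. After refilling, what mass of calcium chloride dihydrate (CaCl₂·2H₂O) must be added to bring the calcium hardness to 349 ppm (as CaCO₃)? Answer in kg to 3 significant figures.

71.9 kg

Volume: 2100 m³ = 2,100,000 L.
After draining 30% and refilling: 428 × 0.70 + 87 × 0.30 = 325.7 ppm.
Deficit to target: 349 − 325.7 = 23.3 mg/L.
As CaCO₃: 23.3 mg/L × 2,100,000 L = 48,930 g; ÷ 100.1 = 488.8 mol Ca²⁺.
Mass: 488.8 × 147 = 71,860 g.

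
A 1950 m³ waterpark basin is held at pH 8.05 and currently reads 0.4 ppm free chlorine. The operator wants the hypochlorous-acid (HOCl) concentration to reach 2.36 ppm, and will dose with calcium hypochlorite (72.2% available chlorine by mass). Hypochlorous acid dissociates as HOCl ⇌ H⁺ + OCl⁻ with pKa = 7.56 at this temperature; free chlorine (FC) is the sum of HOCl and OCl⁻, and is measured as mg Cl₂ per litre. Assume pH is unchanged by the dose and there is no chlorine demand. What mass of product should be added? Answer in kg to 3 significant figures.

Volume: 1950 m³ = 1,950,000 L.
[OCl⁻]/[HOCl] = 10^(pH − pKa) = 10^(8.05 − 7.56) = 3.09; fraction as HOCl = 1/(1 + 3.09) = 0.2445.
Free chlorine required for 2.36 ppm HOCl: 2.36 / 0.2445 = 9.653 ppm.
FC to add: 9.653 − 0.4 = 9.253 mg/L as Cl₂.
Cl₂ equivalent: 9.253 mg/L × 1,950,000 L = 18,040 g.
Product at 72.2% available Cl: 18,040 / 0.722 = 24,990 g.

25.0 kg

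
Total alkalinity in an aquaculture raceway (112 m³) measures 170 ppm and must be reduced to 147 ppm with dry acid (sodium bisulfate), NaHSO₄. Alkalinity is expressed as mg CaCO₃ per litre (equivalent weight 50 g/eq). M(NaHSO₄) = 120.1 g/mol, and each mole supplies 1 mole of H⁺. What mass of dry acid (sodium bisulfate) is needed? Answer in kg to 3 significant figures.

Volume: 112 m³ = 112,000 L.
Alkalinity to neutralize: (170 − 147) = 23 mg/L as CaCO₃ × 112,000 L = 2576 g as CaCO₃.
Equivalents of H⁺ required: 2576 ÷ 50 g/eq = 51.52 eq = 51.52 mol NaHSO₄.
Mass of NaHSO₄: 51.52 × 120.1 = 6188 g.

6.19 kg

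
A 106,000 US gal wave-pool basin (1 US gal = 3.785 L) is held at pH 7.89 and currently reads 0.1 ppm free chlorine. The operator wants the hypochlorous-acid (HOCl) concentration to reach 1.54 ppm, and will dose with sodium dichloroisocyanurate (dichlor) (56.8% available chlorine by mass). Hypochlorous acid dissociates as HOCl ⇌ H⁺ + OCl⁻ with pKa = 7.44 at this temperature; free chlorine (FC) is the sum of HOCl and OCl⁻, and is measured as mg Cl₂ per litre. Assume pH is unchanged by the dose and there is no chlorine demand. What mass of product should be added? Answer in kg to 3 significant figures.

4.08 kg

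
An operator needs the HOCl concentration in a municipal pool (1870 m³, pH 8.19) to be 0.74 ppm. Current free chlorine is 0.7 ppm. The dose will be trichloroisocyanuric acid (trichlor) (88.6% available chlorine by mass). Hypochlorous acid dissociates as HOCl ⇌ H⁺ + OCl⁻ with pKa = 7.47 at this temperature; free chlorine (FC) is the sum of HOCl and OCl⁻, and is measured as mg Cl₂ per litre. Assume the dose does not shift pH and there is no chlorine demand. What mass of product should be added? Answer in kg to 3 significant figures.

8.28 kg

Volume: 1870 m³ = 1,870,000 L.
[OCl⁻]/[HOCl] = 10^(pH − pKa) = 10^(8.19 − 7.47) = 5.248; fraction as HOCl = 1/(1 + 5.248) = 0.16.
Free chlorine required for 0.74 ppm HOCl: 0.74 / 0.16 = 4.624 ppm.
FC to add: 4.624 − 0.7 = 3.924 mg/L as Cl₂.
Cl₂ equivalent: 3.924 mg/L × 1,870,000 L = 7337 g.
Product at 88.6% available Cl: 7337 / 0.886 = 8281 g.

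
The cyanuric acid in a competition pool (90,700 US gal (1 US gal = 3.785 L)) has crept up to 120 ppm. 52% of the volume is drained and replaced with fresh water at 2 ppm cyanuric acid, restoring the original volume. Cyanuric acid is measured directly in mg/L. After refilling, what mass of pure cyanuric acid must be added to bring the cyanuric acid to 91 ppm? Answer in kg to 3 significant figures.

Volume: 90,700 US gal × 3.785 L/gal = 343,300 L.
After draining 52% and refilling: 120 × 0.48 + 2 × 0.52 = 58.64 ppm.
Deficit to target: 91 − 58.64 = 32.36 mg/L.
Mass: 32.36 mg/L × 343,300 L = 11,110 g cyanuric acid.

11.1 kg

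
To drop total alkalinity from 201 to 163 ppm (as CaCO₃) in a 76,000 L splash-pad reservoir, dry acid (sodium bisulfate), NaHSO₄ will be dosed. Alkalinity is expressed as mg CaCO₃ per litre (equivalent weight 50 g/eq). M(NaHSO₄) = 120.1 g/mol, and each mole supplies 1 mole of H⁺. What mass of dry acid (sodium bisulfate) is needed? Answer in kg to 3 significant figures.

Alkalinity to neutralize: (201 − 163) = 38 mg/L as CaCO₃ × 76,000 L = 2888 g as CaCO₃.
Equivalents of H⁺ required: 2888 ÷ 50 g/eq = 57.76 eq = 57.76 mol NaHSO₄.
Mass of NaHSO₄: 57.76 × 120.1 = 6937 g.

6.94 kg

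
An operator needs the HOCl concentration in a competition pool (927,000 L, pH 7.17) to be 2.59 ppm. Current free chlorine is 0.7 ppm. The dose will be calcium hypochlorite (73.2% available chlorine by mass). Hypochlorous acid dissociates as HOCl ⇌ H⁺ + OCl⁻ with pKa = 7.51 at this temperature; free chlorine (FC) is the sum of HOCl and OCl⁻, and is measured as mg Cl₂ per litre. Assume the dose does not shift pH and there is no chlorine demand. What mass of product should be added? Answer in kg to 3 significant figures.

3.89 kg

[OCl⁻]/[HOCl] = 10^(pH − pKa) = 10^(7.17 − 7.51) = 0.4571; fraction as HOCl = 1/(1 + 0.4571) = 0.6863.
Free chlorine required for 2.59 ppm HOCl: 2.59 / 0.6863 = 3.774 ppm.
FC to add: 3.774 − 0.7 = 3.074 mg/L as Cl₂.
Cl₂ equivalent: 3.074 mg/L × 927,000 L = 2849 g.
Product at 73.2% available Cl: 2849 / 0.732 = 3893 g.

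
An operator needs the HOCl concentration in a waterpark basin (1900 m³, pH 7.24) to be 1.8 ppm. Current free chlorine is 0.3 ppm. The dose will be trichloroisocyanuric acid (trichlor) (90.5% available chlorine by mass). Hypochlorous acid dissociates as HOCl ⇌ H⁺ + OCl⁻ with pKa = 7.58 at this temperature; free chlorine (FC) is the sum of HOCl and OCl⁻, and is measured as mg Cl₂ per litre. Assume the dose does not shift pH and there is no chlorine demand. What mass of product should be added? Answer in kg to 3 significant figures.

Volume: 1900 m³ = 1,900,000 L.
[OCl⁻]/[HOCl] = 10^(pH − pKa) = 10^(7.24 − 7.58) = 0.4571; fraction as HOCl = 1/(1 + 0.4571) = 0.6863.
Free chlorine required for 1.8 ppm HOCl: 1.8 / 0.6863 = 2.623 ppm.
FC to add: 2.623 − 0.3 = 2.323 mg/L as Cl₂.
Cl₂ equivalent: 2.323 mg/L × 1,900,000 L = 4413 g.
Product at 90.5% available Cl: 4413 / 0.905 = 4877 g.

4.88 kg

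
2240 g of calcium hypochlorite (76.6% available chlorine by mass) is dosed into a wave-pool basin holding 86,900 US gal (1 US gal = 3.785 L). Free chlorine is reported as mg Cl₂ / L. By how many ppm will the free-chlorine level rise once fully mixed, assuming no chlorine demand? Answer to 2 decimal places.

Volume: 86,900 US gal × 3.785 L/gal = 328,916 L.
Available chlorine delivered: 2240 g × 0.766 = 1716 g as Cl₂.
Concentration rise: 1716 g / 328,916 L = 5.217 mg/L = 5.22 ppm.

5.22 ppm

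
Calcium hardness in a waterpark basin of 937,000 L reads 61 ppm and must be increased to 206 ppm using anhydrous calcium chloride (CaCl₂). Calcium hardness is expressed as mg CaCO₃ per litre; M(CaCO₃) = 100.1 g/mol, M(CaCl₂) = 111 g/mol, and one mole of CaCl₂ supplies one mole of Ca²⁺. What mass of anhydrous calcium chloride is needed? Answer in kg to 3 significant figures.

Hardness to add: (206 − 61) = 145 mg/L as CaCO₃ × 937,000 L = 135,900 g as CaCO₃.
Moles of Ca²⁺ (1 mol Ca²⁺ ≡ 1 mol CaCO₃): 135,900 / 100.1 g/mol = 1357 mol.
Mass of CaCl₂: 1357 × 111 = 150,700 g.

151 kg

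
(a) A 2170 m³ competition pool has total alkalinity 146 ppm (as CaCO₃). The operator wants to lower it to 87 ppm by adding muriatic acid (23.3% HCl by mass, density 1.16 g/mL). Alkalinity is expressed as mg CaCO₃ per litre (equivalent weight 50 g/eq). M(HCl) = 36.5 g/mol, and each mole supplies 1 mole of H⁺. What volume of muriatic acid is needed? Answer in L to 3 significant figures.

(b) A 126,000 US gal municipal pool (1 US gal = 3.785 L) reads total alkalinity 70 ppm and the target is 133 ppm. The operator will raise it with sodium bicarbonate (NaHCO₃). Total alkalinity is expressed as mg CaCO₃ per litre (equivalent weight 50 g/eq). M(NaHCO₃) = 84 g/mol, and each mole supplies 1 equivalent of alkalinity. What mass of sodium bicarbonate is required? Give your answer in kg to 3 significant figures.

(a) Volume: 2170 m³ = 2,170,000 L.
(a) Alkalinity to neutralize: (146 − 87) = 59 mg/L as CaCO₃ × 2,170,000 L = 128,000 g as CaCO₃.
(a) Equivalents of H⁺ required: 128,000 ÷ 50 g/eq = 2561 eq = 2561 mol HCl.
(a) Mass of HCl: 2561 × 36.5 = 93,460 g.
(a) Mass of 23.3% solution: 93,460 / 0.233 = 401,100 g.
(a) Volume: 401,100 g ÷ 1.16 g/mL = 345,800 mL.

(b) Volume: 126,000 US gal × 3.785 L/gal = 476,910 L.
(b) Alkalinity to add: (133 − 70) = 63 mg/L as CaCO₃ × 476,910 L = 30,050 g as CaCO₃.
(b) Equivalents: 30,050 g ÷ 50 g/eq = 600.9 eq.
(b) NaHCO₃ supplies 1 eq per mole → 600.9 mol.
(b) Mass: 600.9 mol × 84 g/mol = 50,480 g.

(a) 346 L; (b) 50.5 kg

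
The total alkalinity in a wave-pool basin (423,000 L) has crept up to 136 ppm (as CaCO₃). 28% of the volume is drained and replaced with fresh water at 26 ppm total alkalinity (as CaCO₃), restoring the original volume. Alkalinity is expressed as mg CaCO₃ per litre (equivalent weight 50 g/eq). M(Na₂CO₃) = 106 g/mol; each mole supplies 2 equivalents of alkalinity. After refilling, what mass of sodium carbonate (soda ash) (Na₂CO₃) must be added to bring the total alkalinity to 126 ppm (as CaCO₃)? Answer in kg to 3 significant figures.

9.33 kg

After draining 28% and refilling: 136 × 0.72 + 26 × 0.28 = 105.2 ppm.
Deficit to target: 126 − 105.2 = 20.8 mg/L.
As CaCO₃: 20.8 mg/L × 423,000 L = 8798 g; ÷ 50 g/eq ÷ 2 = 87.98 mol Na₂CO₃.
Mass: 87.98 × 106 = 9326 g.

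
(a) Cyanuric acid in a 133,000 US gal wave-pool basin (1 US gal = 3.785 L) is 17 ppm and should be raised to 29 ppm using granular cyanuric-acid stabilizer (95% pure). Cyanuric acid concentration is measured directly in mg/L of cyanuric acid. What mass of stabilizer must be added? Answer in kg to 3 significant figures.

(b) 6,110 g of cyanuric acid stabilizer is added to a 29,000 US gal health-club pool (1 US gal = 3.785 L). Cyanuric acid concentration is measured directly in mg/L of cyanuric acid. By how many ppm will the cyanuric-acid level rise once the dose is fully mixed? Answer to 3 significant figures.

(a) 6.36 kg; (b) 55.7 ppm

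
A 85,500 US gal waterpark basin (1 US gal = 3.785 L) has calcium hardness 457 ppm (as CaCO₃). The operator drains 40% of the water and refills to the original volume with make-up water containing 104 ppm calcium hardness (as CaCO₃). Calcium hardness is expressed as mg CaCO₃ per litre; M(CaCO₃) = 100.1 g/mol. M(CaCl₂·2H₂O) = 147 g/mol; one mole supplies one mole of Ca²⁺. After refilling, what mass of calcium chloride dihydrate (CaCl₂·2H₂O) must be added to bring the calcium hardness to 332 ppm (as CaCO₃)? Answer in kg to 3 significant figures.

7.70 kg

Volume: 85,500 US gal × 3.785 L/gal = 323,618 L.
After draining 40% and refilling: 457 × 0.60 + 104 × 0.40 = 315.8 ppm.
Deficit to target: 332 − 315.8 = 16.2 mg/L.
As CaCO₃: 16.2 mg/L × 323,618 L = 5243 g; ÷ 100.1 = 52.37 mol Ca²⁺.
Mass: 52.37 × 147 = 7699 g.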